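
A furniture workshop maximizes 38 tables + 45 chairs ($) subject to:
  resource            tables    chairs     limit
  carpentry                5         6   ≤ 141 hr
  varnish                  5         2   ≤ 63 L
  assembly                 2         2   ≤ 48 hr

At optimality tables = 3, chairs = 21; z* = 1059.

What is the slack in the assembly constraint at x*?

0

assembly used = 2·3 + 2·21 = 48; slack = 48 − 48 = 0.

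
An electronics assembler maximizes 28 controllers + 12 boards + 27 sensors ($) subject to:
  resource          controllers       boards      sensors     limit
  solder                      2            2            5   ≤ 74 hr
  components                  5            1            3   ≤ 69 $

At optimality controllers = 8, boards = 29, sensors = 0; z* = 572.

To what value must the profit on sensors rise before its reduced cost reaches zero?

At the optimum: solder uses 74 of 74 (binding); components uses 69 of 69 (binding).
From A_Bᵀ y = c: 2·y_solder + 5·y_components = 28; 2·y_solder + 1·y_components = 12.
Solving: y_solder = 4, y_components = 4.
sensors enters the basis when its profit ≥ yᵀa₃ = 4·5 + 4·3 = 32.

32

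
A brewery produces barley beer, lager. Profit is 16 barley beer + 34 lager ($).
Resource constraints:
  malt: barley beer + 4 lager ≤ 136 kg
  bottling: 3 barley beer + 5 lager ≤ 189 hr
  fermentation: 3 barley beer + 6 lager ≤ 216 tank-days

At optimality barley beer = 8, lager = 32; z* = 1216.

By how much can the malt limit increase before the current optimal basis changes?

8

Binding constraints: malt, fermentation. The basis is B = [[1,4],[3,6]] with det -6.
Per unit increase in malt, x* moves by d = (-1, 0.5).
The basis stays optimal until barley beer reaches 0; allowable increase = 8 kg.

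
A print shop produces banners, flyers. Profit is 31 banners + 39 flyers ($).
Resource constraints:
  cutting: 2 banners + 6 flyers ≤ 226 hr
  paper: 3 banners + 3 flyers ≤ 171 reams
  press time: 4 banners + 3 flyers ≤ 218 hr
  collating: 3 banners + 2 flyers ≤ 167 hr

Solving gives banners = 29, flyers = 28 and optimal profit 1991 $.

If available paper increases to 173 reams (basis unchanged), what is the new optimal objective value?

Check each constraint at x*: cutting 226/226 (tight); paper 171/171 (tight); press time 200/218 (slack 18); collating 143/167 (slack 24).
By complementary slackness, y = 0 for the non-binding constraints.
The binding rows give the dual system: 2·y_cutting + 3·y_paper = 31 and 6·y_cutting + 3·y_paper = 39.
Solving: y_cutting = 2, y_paper = 9.
Δz = y_paper·Δb = 9 × (2) = 18, so new z* = 1991 + 18 = 2009.

2009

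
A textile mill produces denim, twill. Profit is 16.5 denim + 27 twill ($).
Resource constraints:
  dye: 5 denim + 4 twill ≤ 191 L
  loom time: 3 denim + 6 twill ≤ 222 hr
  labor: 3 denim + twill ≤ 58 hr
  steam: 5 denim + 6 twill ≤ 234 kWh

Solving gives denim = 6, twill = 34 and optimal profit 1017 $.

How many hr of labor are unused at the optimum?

6

labor used = 3·6 + 1·34 = 52; slack = 58 − 52 = 6.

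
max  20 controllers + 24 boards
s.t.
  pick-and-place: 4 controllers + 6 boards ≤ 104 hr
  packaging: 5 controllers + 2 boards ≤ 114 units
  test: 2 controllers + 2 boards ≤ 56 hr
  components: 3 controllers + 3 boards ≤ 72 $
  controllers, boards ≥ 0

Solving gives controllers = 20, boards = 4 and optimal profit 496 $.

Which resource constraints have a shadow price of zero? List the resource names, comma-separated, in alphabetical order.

packaging, test

pick-and-place: 104/104 (binding)
packaging: 108/114 (slack 6)
test: 48/56 (slack 8)
components: 72/72 (binding)
By complementary slackness, a constraint with positive slack has shadow price 0 → packaging, test.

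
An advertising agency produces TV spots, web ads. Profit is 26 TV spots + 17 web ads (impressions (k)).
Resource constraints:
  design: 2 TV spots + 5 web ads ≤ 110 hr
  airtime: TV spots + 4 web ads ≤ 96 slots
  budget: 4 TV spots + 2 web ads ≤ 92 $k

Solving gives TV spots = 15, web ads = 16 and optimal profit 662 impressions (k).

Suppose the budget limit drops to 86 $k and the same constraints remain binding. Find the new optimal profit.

At the optimum: design uses 110 of 110 (binding); airtime uses 79 of 96 (slack = 17); budget uses 92 of 92 (binding).
By complementary slackness, y = 0 for the non-binding constraint.
The binding rows give the dual system: 2·y_design + 4·y_budget = 26 and 5·y_design + 2·y_budget = 17.
Solving: y_design = 1, y_budget = 6.
Δz = y_budget·Δb = 6 × (-6) = -36, so new z* = 662 − 36 = 626.

626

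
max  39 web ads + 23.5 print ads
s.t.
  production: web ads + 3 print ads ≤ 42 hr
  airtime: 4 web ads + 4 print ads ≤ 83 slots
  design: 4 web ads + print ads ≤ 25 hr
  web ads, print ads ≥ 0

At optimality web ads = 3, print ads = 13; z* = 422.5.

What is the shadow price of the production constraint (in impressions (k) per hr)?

5

Binding: production and design. Non-binding: airtime (19 unused).
Since airtime is not tight, its dual is 0.
Dual feasibility on the basic columns requires 1·y_production + 4·y_design = 39, 3·y_production + 1·y_design = 23.5.
→ y_production = 5 and y_design = 8.5.
Shadow price of production = 5.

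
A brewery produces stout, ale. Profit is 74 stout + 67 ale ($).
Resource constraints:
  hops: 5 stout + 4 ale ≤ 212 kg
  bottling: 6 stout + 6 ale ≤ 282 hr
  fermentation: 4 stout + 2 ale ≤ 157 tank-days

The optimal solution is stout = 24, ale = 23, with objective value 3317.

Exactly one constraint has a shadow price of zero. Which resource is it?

fermentation

hops: 212/212 (binding)
bottling: 282/282 (binding)
fermentation: 142/157 (slack 15)
By complementary slackness, a constraint with positive slack has shadow price 0 → fermentation.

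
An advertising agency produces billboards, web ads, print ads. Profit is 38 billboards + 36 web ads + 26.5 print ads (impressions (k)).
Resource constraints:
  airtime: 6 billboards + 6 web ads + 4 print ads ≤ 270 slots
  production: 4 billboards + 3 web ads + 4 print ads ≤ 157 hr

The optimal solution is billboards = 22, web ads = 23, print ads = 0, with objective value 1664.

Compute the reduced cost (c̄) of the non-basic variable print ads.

At the optimum: airtime uses 270 of 270 (binding); production uses 157 of 157 (binding).
Dual feasibility on the basic columns requires 6·y_airtime + 4·y_production = 38, 6·y_airtime + 3·y_production = 36.
→ y_airtime = 5 and y_production = 2.
Reduced cost of print ads: c₃ − yᵀa₃ = 26.5 − (5·4 + 2·4) = 26.5 − 28 = -1.5.

-1.5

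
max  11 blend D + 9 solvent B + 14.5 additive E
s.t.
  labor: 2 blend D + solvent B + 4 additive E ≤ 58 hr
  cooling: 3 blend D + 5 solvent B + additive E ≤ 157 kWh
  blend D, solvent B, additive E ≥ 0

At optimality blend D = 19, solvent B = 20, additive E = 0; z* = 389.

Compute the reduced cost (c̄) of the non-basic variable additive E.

-2.5

Check each constraint at x*: labor 58/58 (tight); cooling 157/157 (tight).
From A_Bᵀ y = c: 2·y_labor + 3·y_cooling = 11; 1·y_labor + 5·y_cooling = 9.
→ y_labor = 4 and y_cooling = 1.
Reduced cost of additive E: c₃ − yᵀa₃ = 14.5 − (4·4 + 1·1) = 14.5 − 17 = -2.5.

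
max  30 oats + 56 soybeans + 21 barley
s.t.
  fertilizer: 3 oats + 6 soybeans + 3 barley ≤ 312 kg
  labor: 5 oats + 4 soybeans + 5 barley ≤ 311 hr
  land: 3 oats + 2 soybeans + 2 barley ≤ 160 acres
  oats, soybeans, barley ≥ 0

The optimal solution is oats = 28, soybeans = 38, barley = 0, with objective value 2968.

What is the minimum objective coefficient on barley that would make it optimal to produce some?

29

Binding: fertilizer and land. Non-binding: labor (19 unused).
Since labor is not tight, its dual is 0.
From A_Bᵀ y = c: 3·y_fertilizer + 3·y_land = 30; 6·y_fertilizer + 2·y_land = 56.
Solving: y_fertilizer = 9, y_land = 1.
barley enters the basis when its profit ≥ yᵀa₃ = 9·3 + 1·2 = 29.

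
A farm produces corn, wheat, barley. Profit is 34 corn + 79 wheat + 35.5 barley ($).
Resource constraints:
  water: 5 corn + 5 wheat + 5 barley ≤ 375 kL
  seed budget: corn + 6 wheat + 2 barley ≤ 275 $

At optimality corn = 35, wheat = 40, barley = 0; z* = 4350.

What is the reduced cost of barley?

-7.5

Both water and seed budget are binding at x*.
From A_Bᵀ y = c: 5·y_water + 1·y_seed budget = 34; 5·y_water + 6·y_seed budget = 79.
→ y_water = 5 and y_seed budget = 9.
Reduced cost of barley: c₃ − yᵀa₃ = 35.5 − (5·5 + 9·2) = 35.5 − 43 = -7.5.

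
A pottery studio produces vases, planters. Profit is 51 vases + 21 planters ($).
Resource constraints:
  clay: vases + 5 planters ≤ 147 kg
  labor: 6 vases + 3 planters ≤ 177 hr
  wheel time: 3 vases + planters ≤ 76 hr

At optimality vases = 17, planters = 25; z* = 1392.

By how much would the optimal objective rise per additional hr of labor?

4

At the optimum: clay uses 142 of 147 (slack = 5); labor uses 177 of 177 (binding); wheel time uses 76 of 76 (binding).
By complementary slackness, y = 0 for the non-binding constraint.
The binding rows give the dual system: 6·y_labor + 3·y_wheel time = 51 and 3·y_labor + 1·y_wheel time = 21.
Solving: y_labor = 4, y_wheel time = 9.
Shadow price of labor = 4.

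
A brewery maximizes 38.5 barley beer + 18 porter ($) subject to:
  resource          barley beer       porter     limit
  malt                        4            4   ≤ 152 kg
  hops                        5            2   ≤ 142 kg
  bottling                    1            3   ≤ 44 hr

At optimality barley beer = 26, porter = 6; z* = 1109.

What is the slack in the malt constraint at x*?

24

malt used = 4·26 + 4·6 = 128; slack = 152 − 128 = 24.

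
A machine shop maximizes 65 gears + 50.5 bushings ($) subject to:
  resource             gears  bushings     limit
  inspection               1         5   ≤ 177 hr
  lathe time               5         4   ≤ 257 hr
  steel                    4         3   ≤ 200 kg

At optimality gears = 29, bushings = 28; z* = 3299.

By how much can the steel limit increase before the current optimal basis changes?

5.6

Binding constraints: lathe time, steel. The basis is B = [[5,4],[4,3]] with det -1.
Per unit increase in steel, x* moves by d = (4, -5).
The basis stays optimal until bushings reaches 0; allowable increase = 5.6 kg.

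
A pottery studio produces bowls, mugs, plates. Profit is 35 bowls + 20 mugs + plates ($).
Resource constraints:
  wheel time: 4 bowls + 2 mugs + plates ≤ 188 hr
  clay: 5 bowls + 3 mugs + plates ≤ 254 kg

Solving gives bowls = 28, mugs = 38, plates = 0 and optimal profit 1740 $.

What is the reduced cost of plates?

-6.5

Check each constraint at x*: wheel time 188/188 (tight); clay 254/254 (tight).
The binding rows give the dual system: 4·y_wheel time + 5·y_clay = 35 and 2·y_wheel time + 3·y_clay = 20.
This yields shadow prices y_wheel time = 2.5, y_clay = 5.
Reduced cost of plates: c₃ − yᵀa₃ = 1 − (2.5·1 + 5·1) = 1 − 7.5 = -6.5.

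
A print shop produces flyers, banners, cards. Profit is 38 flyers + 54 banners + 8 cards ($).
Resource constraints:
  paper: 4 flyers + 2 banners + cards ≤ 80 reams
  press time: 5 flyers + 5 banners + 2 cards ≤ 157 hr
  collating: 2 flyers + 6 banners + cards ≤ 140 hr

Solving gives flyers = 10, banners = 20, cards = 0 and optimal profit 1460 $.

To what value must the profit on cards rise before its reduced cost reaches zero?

13

Check each constraint at x*: paper 80/80 (tight); press time 150/157 (slack 7); collating 140/140 (tight).
By complementary slackness, y = 0 for the non-binding constraint.
The binding rows give the dual system: 4·y_paper + 2·y_collating = 38 and 2·y_paper + 6·y_collating = 54.
→ y_paper = 6 and y_collating = 7.
cards enters the basis when its profit ≥ yᵀa₃ = 6·1 + 7·1 = 13.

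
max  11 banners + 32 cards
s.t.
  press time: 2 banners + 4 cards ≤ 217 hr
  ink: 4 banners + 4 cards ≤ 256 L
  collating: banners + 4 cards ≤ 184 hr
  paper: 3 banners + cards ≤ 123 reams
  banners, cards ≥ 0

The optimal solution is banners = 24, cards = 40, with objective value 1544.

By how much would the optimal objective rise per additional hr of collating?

Check each constraint at x*: press time 208/217 (slack 9); ink 256/256 (tight); collating 184/184 (tight); paper 112/123 (slack 11).
By complementary slackness, y = 0 for the non-binding constraints.
Dual feasibility on the basic columns requires 4·y_ink + 1·y_collating = 11, 4·y_ink + 4·y_collating = 32.
Solving: y_ink = 1, y_collating = 7.
Shadow price of collating = 7.

7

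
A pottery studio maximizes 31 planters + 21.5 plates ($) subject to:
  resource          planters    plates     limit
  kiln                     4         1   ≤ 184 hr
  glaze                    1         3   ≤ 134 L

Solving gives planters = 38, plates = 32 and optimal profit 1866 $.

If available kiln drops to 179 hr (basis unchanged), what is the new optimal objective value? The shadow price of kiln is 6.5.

1833.5

Δb = -5, so new z* = 1866 + (6.5)·(-5) = 1866 − 32.5 = 1833.5.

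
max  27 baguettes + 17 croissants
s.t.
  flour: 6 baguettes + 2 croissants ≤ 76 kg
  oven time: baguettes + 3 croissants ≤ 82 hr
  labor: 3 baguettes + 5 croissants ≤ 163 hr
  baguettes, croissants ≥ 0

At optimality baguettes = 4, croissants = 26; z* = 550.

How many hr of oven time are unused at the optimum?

0

oven time used = 1·4 + 3·26 = 82; slack = 82 − 82 = 0.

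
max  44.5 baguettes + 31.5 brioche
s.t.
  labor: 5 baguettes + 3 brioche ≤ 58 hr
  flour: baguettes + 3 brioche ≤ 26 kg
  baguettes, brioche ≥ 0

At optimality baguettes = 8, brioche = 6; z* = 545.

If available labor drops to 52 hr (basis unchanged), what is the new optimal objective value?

494

Both labor and flour are binding at x*.
From A_Bᵀ y = c: 5·y_labor + 1·y_flour = 44.5; 3·y_labor + 3·y_flour = 31.5.
This yields shadow prices y_labor = 8.5, y_flour = 2.
Δz = y_labor·Δb = 8.5 × (-6) = -51, so new z* = 545 − 51 = 494.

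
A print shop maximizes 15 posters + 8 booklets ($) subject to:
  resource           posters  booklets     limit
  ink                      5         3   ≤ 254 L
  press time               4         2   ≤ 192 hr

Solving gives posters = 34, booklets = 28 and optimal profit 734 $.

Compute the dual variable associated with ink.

Check each constraint at x*: ink 254/254 (tight); press time 192/192 (tight).
The binding rows give the dual system: 5·y_ink + 4·y_press time = 15 and 3·y_ink + 2·y_press time = 8.
This yields shadow prices y_ink = 1, y_press time = 2.5.
Shadow price of ink = 1.

1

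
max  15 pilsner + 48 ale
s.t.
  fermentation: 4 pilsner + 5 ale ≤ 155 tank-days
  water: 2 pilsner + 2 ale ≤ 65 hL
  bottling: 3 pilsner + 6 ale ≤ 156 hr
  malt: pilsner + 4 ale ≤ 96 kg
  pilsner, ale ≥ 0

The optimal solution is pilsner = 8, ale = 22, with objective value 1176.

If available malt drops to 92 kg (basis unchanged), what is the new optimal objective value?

1140

Binding: bottling and malt. Non-binding: fermentation (13 unused), water (5 unused).
Since fermentation, water are not tight, their duals are 0.
Dual feasibility on the basic columns requires 3·y_bottling + 1·y_malt = 15, 6·y_bottling + 4·y_malt = 48.
This yields shadow prices y_bottling = 2, y_malt = 9.
Δz = y_malt·Δb = 9 × (-4) = -36, so new z* = 1176 − 36 = 1140.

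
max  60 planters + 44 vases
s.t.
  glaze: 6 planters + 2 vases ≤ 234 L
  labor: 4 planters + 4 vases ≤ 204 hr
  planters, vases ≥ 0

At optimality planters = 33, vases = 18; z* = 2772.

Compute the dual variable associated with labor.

9

At the optimum: glaze uses 234 of 234 (binding); labor uses 204 of 204 (binding).
From A_Bᵀ y = c: 6·y_glaze + 4·y_labor = 60; 2·y_glaze + 4·y_labor = 44.
→ y_glaze = 4 and y_labor = 9.
Shadow price of labor = 9.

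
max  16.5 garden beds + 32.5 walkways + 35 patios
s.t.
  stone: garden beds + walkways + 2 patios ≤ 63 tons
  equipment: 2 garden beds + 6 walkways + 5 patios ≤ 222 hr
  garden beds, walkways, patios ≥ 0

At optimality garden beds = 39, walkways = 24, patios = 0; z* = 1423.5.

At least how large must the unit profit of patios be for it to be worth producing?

Both stone and equipment are binding at x*.
The binding rows give the dual system: 1·y_stone + 2·y_equipment = 16.5 and 1·y_stone + 6·y_equipment = 32.5.
This yields shadow prices y_stone = 8.5, y_equipment = 4.
patios enters the basis when its profit ≥ yᵀa₃ = 8.5·2 + 4·5 = 37.

37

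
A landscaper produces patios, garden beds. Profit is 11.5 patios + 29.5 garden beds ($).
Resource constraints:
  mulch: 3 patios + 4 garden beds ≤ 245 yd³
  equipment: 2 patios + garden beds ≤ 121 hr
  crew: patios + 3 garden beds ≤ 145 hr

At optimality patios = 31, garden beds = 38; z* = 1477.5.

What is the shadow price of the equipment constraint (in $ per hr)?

0

At the optimum: mulch uses 245 of 245 (binding); equipment uses 100 of 121 (slack = 21); crew uses 145 of 145 (binding).
By complementary slackness, y = 0 for the non-binding constraint.
From A_Bᵀ y = c: 3·y_mulch + 1·y_crew = 11.5; 4·y_mulch + 3·y_crew = 29.5.
This yields shadow prices y_mulch = 1, y_crew = 8.5.
Shadow price of equipment = 0.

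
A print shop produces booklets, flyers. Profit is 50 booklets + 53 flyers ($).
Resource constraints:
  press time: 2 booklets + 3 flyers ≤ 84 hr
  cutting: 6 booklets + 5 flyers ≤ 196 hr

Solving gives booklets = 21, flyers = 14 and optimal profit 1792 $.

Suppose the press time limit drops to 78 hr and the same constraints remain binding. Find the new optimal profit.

Check each constraint at x*: press time 84/84 (tight); cutting 196/196 (tight).
From A_Bᵀ y = c: 2·y_press time + 6·y_cutting = 50; 3·y_press time + 5·y_cutting = 53.
This yields shadow prices y_press time = 8.5, y_cutting = 5.5.
Δz = y_press time·Δb = 8.5 × (-6) = -51, so new z* = 1792 − 51 = 1741.

1741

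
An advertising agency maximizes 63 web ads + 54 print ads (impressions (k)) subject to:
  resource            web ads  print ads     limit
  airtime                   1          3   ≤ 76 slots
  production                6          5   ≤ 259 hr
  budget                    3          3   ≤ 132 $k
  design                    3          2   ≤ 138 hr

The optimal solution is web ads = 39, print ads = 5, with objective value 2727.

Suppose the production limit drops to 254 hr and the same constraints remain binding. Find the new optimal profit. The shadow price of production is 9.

2682

Δb = -5, so new z* = 2727 + (9)·(-5) = 2727 − 45 = 2682.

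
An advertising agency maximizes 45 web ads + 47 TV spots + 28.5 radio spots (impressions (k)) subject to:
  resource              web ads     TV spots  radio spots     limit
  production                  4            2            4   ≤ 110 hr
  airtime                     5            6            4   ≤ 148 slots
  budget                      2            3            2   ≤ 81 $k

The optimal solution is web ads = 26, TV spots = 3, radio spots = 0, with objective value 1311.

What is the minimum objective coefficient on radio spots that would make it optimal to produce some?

Check each constraint at x*: production 110/110 (tight); airtime 148/148 (tight); budget 61/81 (slack 20).
By complementary slackness, y = 0 for the non-binding constraint.
Dual feasibility on the basic columns requires 4·y_production + 5·y_airtime = 45, 2·y_production + 6·y_airtime = 47.
This yields shadow prices y_production = 2.5, y_airtime = 7.
radio spots enters the basis when its profit ≥ yᵀa₃ = 2.5·4 + 7·4 = 38.

38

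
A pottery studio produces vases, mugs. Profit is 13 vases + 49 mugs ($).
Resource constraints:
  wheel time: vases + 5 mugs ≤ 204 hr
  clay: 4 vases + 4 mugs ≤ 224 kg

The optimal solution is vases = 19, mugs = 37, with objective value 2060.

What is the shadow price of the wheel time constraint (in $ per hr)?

Check each constraint at x*: wheel time 204/204 (tight); clay 224/224 (tight).
From A_Bᵀ y = c: 1·y_wheel time + 4·y_clay = 13; 5·y_wheel time + 4·y_clay = 49.
Solving: y_wheel time = 9, y_clay = 1.
Shadow price of wheel time = 9.

9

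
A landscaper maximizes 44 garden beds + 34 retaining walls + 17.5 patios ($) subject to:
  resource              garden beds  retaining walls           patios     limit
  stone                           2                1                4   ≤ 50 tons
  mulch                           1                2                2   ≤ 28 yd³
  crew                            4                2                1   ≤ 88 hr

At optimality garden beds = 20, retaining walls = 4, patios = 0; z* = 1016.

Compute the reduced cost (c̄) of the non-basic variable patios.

At the optimum: stone uses 44 of 50 (slack = 6); mulch uses 28 of 28 (binding); crew uses 88 of 88 (binding).
Slack constraints have shadow price 0 (complementary slackness).
The binding rows give the dual system: 1·y_mulch + 4·y_crew = 44 and 2·y_mulch + 2·y_crew = 34.
This yields shadow prices y_mulch = 8, y_crew = 9.
Reduced cost of patios: c₃ − yᵀa₃ = 17.5 − (8·2 + 9·1) = 17.5 − 25 = -7.5.

-7.5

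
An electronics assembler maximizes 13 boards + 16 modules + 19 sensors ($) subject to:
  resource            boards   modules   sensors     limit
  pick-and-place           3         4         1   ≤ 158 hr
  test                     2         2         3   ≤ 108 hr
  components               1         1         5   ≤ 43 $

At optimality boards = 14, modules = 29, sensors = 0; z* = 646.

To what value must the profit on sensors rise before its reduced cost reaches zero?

23

Binding: pick-and-place and components. Non-binding: test (22 unused).
Since test is not tight, its dual is 0.
From A_Bᵀ y = c: 3·y_pick-and-place + 1·y_components = 13; 4·y_pick-and-place + 1·y_components = 16.
Solving: y_pick-and-place = 3, y_components = 4.
sensors enters the basis when its profit ≥ yᵀa₃ = 3·1 + 4·5 = 23.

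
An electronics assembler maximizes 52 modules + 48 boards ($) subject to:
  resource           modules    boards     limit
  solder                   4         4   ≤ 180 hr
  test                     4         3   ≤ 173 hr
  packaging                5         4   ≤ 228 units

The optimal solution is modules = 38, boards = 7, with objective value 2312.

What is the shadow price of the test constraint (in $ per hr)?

4

At the optimum: solder uses 180 of 180 (binding); test uses 173 of 173 (binding); packaging uses 218 of 228 (slack = 10).
Since packaging is not tight, its dual is 0.
Dual feasibility on the basic columns requires 4·y_solder + 4·y_test = 52, 4·y_solder + 3·y_test = 48.
Solving: y_solder = 9, y_test = 4.
Shadow price of test = 4.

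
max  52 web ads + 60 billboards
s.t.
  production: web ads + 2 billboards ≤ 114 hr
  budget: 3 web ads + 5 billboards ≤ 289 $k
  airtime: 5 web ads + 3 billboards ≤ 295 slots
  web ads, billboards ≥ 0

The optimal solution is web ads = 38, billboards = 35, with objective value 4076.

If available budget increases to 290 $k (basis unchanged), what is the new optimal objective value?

4085

Check each constraint at x*: production 108/114 (slack 6); budget 289/289 (tight); airtime 295/295 (tight).
Since production is not tight, its dual is 0.
From A_Bᵀ y = c: 3·y_budget + 5·y_airtime = 52; 5·y_budget + 3·y_airtime = 60.
→ y_budget = 9 and y_airtime = 5.
Δz = y_budget·Δb = 9 × (1) = 9, so new z* = 4076 + 9 = 4085.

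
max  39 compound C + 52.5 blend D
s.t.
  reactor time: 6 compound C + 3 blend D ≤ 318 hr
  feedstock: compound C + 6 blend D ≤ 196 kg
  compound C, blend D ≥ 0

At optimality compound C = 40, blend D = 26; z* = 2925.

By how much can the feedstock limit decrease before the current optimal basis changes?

143

Binding constraints: reactor time, feedstock. The basis is B = [[6,3],[1,6]] with det 33.
Per unit decrease in feedstock, x* moves by d = (0.0909, -0.1818).
The basis stays optimal until blend D reaches 0; allowable decrease = 143 kg.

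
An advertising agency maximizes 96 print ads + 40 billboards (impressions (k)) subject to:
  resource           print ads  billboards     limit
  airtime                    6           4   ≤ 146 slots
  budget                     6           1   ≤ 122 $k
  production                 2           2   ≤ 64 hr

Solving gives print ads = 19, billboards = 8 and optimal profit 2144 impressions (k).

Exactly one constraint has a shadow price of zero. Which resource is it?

airtime: 146/146 (binding)
budget: 122/122 (binding)
production: 54/64 (slack 10)
By complementary slackness, a constraint with positive slack has shadow price 0 → production.

production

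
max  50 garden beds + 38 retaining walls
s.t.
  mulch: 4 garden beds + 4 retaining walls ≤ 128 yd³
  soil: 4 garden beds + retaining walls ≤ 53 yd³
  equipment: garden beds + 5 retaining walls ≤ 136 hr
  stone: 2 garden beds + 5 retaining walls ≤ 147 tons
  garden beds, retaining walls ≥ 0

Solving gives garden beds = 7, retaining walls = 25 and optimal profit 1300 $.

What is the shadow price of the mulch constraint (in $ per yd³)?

Check each constraint at x*: mulch 128/128 (tight); soil 53/53 (tight); equipment 132/136 (slack 4); stone 139/147 (slack 8).
Slack constraints have shadow price 0 (complementary slackness).
Dual feasibility on the basic columns requires 4·y_mulch + 4·y_soil = 50, 4·y_mulch + 1·y_soil = 38.
Solving: y_mulch = 8.5, y_soil = 4.
Shadow price of mulch = 8.5.

8.5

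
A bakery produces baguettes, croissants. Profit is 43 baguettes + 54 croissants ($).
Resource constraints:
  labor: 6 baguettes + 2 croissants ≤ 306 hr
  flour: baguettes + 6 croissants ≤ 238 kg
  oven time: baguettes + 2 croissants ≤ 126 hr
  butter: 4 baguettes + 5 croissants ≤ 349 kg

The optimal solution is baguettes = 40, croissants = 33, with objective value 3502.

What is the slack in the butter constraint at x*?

butter used = 4·40 + 5·33 = 325; slack = 349 − 325 = 24.

24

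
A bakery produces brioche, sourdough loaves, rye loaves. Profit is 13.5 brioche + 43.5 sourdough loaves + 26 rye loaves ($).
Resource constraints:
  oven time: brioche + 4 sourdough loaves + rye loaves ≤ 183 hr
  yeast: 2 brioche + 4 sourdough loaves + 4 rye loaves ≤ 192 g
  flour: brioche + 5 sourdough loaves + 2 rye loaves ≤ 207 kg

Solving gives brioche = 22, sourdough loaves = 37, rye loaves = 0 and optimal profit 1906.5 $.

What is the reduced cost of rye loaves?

-1

Binding: yeast and flour. Non-binding: oven time (13 unused).
By complementary slackness, y = 0 for the non-binding constraint.
Dual feasibility on the basic columns requires 2·y_yeast + 1·y_flour = 13.5, 4·y_yeast + 5·y_flour = 43.5.
→ y_yeast = 4 and y_flour = 5.5.
Reduced cost of rye loaves: c₃ − yᵀa₃ = 26 − (4·4 + 5.5·2) = 26 − 27 = -1.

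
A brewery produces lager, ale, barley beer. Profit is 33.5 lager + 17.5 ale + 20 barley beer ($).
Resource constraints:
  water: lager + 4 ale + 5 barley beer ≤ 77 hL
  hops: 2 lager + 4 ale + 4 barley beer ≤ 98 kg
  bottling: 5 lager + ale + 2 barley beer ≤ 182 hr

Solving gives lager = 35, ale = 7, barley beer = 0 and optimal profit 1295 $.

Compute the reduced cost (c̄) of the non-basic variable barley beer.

Binding: hops and bottling. Non-binding: water (14 unused).
By complementary slackness, y = 0 for the non-binding constraint.
From A_Bᵀ y = c: 2·y_hops + 5·y_bottling = 33.5; 4·y_hops + 1·y_bottling = 17.5.
This yields shadow prices y_hops = 3, y_bottling = 5.5.
Reduced cost of barley beer: c₃ − yᵀa₃ = 20 − (3·4 + 5.5·2) = 20 − 23 = -3.

-3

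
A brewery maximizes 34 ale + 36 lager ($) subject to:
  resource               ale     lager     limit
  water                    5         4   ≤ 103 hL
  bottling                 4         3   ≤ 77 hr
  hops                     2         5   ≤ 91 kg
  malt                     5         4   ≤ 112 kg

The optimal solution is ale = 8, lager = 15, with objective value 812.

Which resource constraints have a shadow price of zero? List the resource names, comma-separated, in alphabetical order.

water: 100/103 (slack 3)
bottling: 77/77 (binding)
hops: 91/91 (binding)
malt: 100/112 (slack 12)
By complementary slackness, a constraint with positive slack has shadow price 0 → malt, water.

malt, water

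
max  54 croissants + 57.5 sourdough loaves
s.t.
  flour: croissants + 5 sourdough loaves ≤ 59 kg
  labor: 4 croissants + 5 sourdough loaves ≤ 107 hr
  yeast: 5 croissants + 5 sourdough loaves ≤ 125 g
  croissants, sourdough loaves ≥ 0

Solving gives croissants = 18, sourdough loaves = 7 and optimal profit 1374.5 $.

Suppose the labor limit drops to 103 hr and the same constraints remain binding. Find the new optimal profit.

At the optimum: flour uses 53 of 59 (slack = 6); labor uses 107 of 107 (binding); yeast uses 125 of 125 (binding).
Since flour is not tight, its dual is 0.
From A_Bᵀ y = c: 4·y_labor + 5·y_yeast = 54; 5·y_labor + 5·y_yeast = 57.5.
Solving: y_labor = 3.5, y_yeast = 8.
Δz = y_labor·Δb = 3.5 × (-4) = -14, so new z* = 1374.5 − 14 = 1360.5.

1360.5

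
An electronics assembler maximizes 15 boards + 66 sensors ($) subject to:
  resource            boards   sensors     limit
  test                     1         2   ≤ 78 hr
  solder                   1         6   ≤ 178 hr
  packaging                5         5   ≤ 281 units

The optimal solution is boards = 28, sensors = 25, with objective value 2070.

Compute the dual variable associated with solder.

9

At the optimum: test uses 78 of 78 (binding); solder uses 178 of 178 (binding); packaging uses 265 of 281 (slack = 16).
Since packaging is not tight, its dual is 0.
Dual feasibility on the basic columns requires 1·y_test + 1·y_solder = 15, 2·y_test + 6·y_solder = 66.
Solving: y_test = 6, y_solder = 9.
Shadow price of solder = 9.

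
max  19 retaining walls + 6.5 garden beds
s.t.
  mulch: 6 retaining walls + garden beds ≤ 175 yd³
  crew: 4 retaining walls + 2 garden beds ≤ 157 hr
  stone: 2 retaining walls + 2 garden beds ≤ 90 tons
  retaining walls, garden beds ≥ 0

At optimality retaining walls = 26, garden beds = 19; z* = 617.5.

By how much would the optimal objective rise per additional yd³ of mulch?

At the optimum: mulch uses 175 of 175 (binding); crew uses 142 of 157 (slack = 15); stone uses 90 of 90 (binding).
Slack constraints have shadow price 0 (complementary slackness).
From A_Bᵀ y = c: 6·y_mulch + 2·y_stone = 19; 1·y_mulch + 2·y_stone = 6.5.
Solving: y_mulch = 2.5, y_stone = 2.
Shadow price of mulch = 2.5.

2.5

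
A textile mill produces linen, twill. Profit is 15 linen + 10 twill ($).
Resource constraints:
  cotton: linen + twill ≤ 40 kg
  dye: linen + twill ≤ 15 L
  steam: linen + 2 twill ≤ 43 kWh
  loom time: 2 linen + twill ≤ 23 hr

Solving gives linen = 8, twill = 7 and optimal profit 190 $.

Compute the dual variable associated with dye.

5

At the optimum: cotton uses 15 of 40 (slack = 25); dye uses 15 of 15 (binding); steam uses 22 of 43 (slack = 21); loom time uses 23 of 23 (binding).
Slack constraints have shadow price 0 (complementary slackness).
Dual feasibility on the basic columns requires 1·y_dye + 2·y_loom time = 15, 1·y_dye + 1·y_loom time = 10.
This yields shadow prices y_dye = 5, y_loom time = 5.
Shadow price of dye = 5.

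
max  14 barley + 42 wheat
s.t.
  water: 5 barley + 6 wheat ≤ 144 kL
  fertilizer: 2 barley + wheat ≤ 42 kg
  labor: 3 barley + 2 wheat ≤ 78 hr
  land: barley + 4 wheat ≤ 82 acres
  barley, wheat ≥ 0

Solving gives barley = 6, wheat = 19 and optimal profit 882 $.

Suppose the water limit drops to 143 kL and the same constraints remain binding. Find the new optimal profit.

881

Binding: water and land. Non-binding: fertilizer (11 unused), labor (22 unused).
Since fertilizer, labor are not tight, their duals are 0.
From A_Bᵀ y = c: 5·y_water + 1·y_land = 14; 6·y_water + 4·y_land = 42.
Solving: y_water = 1, y_land = 9.
Δz = y_water·Δb = 1 × (-1) = -1, so new z* = 882 − 1 = 881.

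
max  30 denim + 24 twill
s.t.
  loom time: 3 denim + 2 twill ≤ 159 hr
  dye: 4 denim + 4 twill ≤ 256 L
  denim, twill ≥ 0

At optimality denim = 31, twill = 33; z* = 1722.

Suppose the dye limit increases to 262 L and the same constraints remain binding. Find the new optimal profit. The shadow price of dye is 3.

Δb = 6, so new z* = 1722 + (3)·(6) = 1722 + 18 = 1740.

1740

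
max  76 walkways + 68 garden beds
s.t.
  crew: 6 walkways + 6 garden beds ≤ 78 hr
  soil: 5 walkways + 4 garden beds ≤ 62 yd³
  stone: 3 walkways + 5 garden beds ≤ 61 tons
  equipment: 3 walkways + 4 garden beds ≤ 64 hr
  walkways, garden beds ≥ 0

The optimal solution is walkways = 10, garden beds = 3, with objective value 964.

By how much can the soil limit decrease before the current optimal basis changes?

Binding constraints: crew, soil. The basis is B = [[6,6],[5,4]] with det -6.
Per unit decrease in soil, x* moves by d = (-1, 1).
The basis stays optimal until stone becomes binding; allowable decrease = 8 yd³.

8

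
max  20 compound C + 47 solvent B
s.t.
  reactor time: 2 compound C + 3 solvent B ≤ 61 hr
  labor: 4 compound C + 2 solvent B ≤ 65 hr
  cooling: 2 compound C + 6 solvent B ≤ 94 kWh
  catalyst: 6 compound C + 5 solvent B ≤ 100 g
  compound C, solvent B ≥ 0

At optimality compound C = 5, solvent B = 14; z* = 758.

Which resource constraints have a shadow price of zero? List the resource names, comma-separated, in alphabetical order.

labor, reactor time

reactor time: 52/61 (slack 9)
labor: 48/65 (slack 17)
cooling: 94/94 (binding)
catalyst: 100/100 (binding)
By complementary slackness, a constraint with positive slack has shadow price 0 → labor, reactor time.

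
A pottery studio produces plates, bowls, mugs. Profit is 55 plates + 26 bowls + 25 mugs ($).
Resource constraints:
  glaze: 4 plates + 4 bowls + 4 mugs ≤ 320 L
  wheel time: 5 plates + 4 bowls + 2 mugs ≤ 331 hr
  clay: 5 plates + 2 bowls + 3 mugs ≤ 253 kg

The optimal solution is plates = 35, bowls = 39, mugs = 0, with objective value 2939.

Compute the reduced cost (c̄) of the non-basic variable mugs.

-6

Check each constraint at x*: glaze 296/320 (slack 24); wheel time 331/331 (tight); clay 253/253 (tight).
Slack constraints have shadow price 0 (complementary slackness).
From A_Bᵀ y = c: 5·y_wheel time + 5·y_clay = 55; 4·y_wheel time + 2·y_clay = 26.
This yields shadow prices y_wheel time = 2, y_clay = 9.
Reduced cost of mugs: c₃ − yᵀa₃ = 25 − (2·2 + 9·3) = 25 − 31 = -6.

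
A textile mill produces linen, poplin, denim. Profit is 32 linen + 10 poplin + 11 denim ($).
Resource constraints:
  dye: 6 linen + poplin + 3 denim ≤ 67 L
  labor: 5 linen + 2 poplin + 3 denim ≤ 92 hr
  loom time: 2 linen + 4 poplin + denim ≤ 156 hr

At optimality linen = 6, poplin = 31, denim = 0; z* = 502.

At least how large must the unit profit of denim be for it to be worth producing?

18

Binding: dye and labor. Non-binding: loom time (20 unused).
By complementary slackness, y = 0 for the non-binding constraint.
Dual feasibility on the basic columns requires 6·y_dye + 5·y_labor = 32, 1·y_dye + 2·y_labor = 10.
Solving: y_dye = 2, y_labor = 4.
denim enters the basis when its profit ≥ yᵀa₃ = 2·3 + 4·3 = 18.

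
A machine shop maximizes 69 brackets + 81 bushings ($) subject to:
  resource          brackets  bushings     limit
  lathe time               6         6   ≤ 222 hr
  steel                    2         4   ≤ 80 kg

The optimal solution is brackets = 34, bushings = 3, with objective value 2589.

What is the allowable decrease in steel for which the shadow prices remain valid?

6

Binding constraints: lathe time, steel. The basis is B = [[6,6],[2,4]] with det 12.
Per unit decrease in steel, x* moves by d = (0.5, -0.5).
The basis stays optimal until bushings reaches 0; allowable decrease = 6 kg.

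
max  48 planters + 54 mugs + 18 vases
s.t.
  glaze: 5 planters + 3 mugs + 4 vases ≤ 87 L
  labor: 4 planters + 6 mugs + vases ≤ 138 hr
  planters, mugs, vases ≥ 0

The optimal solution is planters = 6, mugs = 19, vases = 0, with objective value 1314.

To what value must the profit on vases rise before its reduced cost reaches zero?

23

Check each constraint at x*: glaze 87/87 (tight); labor 138/138 (tight).
Dual feasibility on the basic columns requires 5·y_glaze + 4·y_labor = 48, 3·y_glaze + 6·y_labor = 54.
→ y_glaze = 4 and y_labor = 7.
vases enters the basis when its profit ≥ yᵀa₃ = 4·4 + 7·1 = 23.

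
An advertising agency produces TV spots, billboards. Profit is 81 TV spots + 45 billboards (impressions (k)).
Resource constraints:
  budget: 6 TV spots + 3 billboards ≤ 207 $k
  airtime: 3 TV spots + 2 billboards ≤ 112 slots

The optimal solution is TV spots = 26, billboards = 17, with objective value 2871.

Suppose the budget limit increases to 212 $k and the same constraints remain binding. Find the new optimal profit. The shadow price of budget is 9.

Δb = 5, so new z* = 2871 + (9)·(5) = 2871 + 45 = 2916.

2916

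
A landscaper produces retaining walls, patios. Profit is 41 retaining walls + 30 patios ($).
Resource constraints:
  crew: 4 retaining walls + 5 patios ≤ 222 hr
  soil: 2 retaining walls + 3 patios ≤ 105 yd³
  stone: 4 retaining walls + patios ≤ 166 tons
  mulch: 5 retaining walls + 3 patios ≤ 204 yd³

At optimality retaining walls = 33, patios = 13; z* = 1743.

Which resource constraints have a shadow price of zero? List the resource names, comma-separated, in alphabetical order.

crew: 197/222 (slack 25)
soil: 105/105 (binding)
stone: 145/166 (slack 21)
mulch: 204/204 (binding)
By complementary slackness, a constraint with positive slack has shadow price 0 → crew, stone.

crew, stone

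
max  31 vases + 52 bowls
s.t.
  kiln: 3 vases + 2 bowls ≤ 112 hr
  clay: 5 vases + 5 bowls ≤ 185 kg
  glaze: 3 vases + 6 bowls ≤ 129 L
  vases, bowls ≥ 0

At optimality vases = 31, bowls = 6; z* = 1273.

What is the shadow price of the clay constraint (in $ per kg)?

2

Check each constraint at x*: kiln 105/112 (slack 7); clay 185/185 (tight); glaze 129/129 (tight).
Since kiln is not tight, its dual is 0.
The binding rows give the dual system: 5·y_clay + 3·y_glaze = 31 and 5·y_clay + 6·y_glaze = 52.
This yields shadow prices y_clay = 2, y_glaze = 7.
Shadow price of clay = 2.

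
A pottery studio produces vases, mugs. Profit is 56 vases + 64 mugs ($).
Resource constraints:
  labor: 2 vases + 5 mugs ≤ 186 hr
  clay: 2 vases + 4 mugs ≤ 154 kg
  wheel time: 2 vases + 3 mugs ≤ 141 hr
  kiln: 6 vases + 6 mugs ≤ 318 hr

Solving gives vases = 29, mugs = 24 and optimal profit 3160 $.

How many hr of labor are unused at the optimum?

8

labor used = 2·29 + 5·24 = 178; slack = 186 − 178 = 8.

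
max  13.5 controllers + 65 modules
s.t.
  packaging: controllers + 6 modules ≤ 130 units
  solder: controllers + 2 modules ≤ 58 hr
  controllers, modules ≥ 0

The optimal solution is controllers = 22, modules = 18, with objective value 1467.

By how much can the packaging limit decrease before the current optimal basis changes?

Binding constraints: packaging, solder. The basis is B = [[1,6],[1,2]] with det -4.
Per unit decrease in packaging, x* moves by d = (0.5, -0.25).
The basis stays optimal until modules reaches 0; allowable decrease = 72 units.

72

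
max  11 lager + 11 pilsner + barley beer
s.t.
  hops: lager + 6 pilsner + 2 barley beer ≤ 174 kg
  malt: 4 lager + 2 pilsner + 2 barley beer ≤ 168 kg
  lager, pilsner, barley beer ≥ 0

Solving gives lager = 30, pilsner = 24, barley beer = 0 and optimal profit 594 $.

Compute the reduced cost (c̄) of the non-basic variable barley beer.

Both hops and malt are binding at x*.
From A_Bᵀ y = c: 1·y_hops + 4·y_malt = 11; 6·y_hops + 2·y_malt = 11.
→ y_hops = 1 and y_malt = 2.5.
Reduced cost of barley beer: c₃ − yᵀa₃ = 1 − (1·2 + 2.5·2) = 1 − 7 = -6.

-6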